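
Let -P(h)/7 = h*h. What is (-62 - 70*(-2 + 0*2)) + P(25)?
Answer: -4297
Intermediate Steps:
P(h) = -7*h² (P(h) = -7*h*h = -7*h²)
(-62 - 70*(-2 + 0*2)) + P(25) = (-62 - 70*(-2 + 0*2)) - 7*25² = (-62 - 70*(-2 + 0)) - 7*625 = (-62 - 70*(-2)) - 4375 = (-62 + 140) - 4375 = 78 - 4375 = -4297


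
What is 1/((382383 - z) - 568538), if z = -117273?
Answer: -1/68882 ≈ -1.4518e-5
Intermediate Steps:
1/((382383 - z) - 568538) = 1/((382383 - 1*(-117273)) - 568538) = 1/((382383 + 117273) - 568538) = 1/(499656 - 568538) = 1/(-68882) = -1/68882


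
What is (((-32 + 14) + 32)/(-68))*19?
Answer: -133/34 ≈ -3.9118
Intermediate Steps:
(((-32 + 14) + 32)/(-68))*19 = ((-18 + 32)*(-1/68))*19 = (14*(-1/68))*19 = -7/34*19 = -133/34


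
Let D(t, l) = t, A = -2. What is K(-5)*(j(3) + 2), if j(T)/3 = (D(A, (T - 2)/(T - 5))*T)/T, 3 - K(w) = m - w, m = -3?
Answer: -4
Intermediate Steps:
K(w) = 6 + w (K(w) = 3 - (-3 - w) = 3 + (3 + w) = 6 + w)
j(T) = -6 (j(T) = 3*((-2*T)/T) = 3*(-2) = -6)
K(-5)*(j(3) + 2) = (6 - 5)*(-6 + 2) = 1*(-4) = -4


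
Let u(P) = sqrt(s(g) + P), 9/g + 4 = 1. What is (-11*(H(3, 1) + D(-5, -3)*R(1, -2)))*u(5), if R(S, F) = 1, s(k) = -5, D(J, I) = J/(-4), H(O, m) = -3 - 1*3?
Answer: 0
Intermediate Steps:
H(O, m) = -6 (H(O, m) = -3 - 3 = -6)
D(J, I) = -J/4 (D(J, I) = J*(-1/4) = -J/4)
g = -3 (g = 9/(-4 + 1) = 9/(-3) = 9*(-1/3) = -3)
u(P) = sqrt(-5 + P)
(-11*(H(3, 1) + D(-5, -3)*R(1, -2)))*u(5) = (-11*(-6 - 1/4*(-5)*1))*sqrt(-5 + 5) = (-11*(-6 + (5/4)*1))*sqrt(0) = -11*(-6 + 5/4)*0 = -11*(-19/4)*0 = (209/4)*0 = 0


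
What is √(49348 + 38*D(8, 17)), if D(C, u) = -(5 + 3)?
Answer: 2*√12261 ≈ 221.46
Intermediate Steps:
D(C, u) = -8 (D(C, u) = -1*8 = -8)
√(49348 + 38*D(8, 17)) = √(49348 + 38*(-8)) = √(49348 - 304) = √49044 = 2*√12261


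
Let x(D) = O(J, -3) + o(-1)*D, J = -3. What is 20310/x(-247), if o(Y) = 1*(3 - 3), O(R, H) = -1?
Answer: -20310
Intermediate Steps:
o(Y) = 0 (o(Y) = 1*0 = 0)
x(D) = -1 (x(D) = -1 + 0*D = -1 + 0 = -1)
20310/x(-247) = 20310/(-1) = 20310*(-1) = -20310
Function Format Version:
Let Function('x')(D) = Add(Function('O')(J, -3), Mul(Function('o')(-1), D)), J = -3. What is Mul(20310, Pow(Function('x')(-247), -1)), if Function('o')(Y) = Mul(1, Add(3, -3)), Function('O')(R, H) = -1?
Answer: -20310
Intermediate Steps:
Function('o')(Y) = 0 (Function('o')(Y) = Mul(1, 0) = 0)
Function('x')(D) = -1 (Function('x')(D) = Add(-1, Mul(0, D)) = Add(-1, 0) = -1)
Mul(20310, Pow(Function('x')(-247), -1)) = Mul(20310, Pow(-1, -1)) = Mul(20310, -1) = -20310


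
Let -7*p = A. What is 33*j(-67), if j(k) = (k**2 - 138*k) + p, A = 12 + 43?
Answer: 3170970/7 ≈ 4.5300e+5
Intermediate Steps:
A = 55
p = -55/7 (p = -1/7*55 = -55/7 ≈ -7.8571)
j(k) = -55/7 + k**2 - 138*k (j(k) = (k**2 - 138*k) - 55/7 = -55/7 + k**2 - 138*k)
33*j(-67) = 33*(-55/7 + (-67)**2 - 138*(-67)) = 33*(-55/7 + 4489 + 9246) = 33*(96090/7) = 3170970/7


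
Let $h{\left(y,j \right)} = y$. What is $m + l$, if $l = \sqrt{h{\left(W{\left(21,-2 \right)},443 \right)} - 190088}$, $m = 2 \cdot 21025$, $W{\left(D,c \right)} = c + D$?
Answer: $42050 + i \sqrt{190069} \approx 42050.0 + 435.97 i$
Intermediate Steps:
$W{\left(D,c \right)} = D + c$
$m = 42050$
$l = i \sqrt{190069}$ ($l = \sqrt{\left(21 - 2\right) - 190088} = \sqrt{19 - 190088} = \sqrt{-190069} = i \sqrt{190069} \approx 435.97 i$)
$m + l = 42050 + i \sqrt{190069}$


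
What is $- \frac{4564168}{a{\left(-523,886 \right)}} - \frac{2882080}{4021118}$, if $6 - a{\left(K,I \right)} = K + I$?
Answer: $\frac{1310859228376}{102538509} \approx 12784.0$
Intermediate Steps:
$a{\left(K,I \right)} = 6 - I - K$ ($a{\left(K,I \right)} = 6 - \left(K + I\right) = 6 - \left(I + K\right) = 6 - I - K$)
$- \frac{4564168}{a{\left(-523,886 \right)}} - \frac{2882080}{4021118} = - \frac{4564168}{6 - 886 - -523} - \frac{2882080}{4021118} = - \frac{4564168}{6 - 886 + 523} - \frac{1441040}{2010559} = - \frac{4564168}{-357} - \frac{1441040}{2010559} = \left(-4564168\right) \left(- \frac{1}{357}\right) - \frac{1441040}{2010559} = \frac{652024}{51} - \frac{1441040}{2010559} = \frac{1310859228376}{102538509}$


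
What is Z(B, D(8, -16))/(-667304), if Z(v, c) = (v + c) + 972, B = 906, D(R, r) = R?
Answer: -943/333652 ≈ -0.0028263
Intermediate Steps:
Z(v, c) = 972 + c + v (Z(v, c) = (c + v) + 972 = 972 + c + v)
Z(B, D(8, -16))/(-667304) = (972 + 8 + 906)/(-667304) = 1886*(-1/667304) = -943/333652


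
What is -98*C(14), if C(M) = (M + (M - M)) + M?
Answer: -2744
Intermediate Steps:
C(M) = 2*M (C(M) = (M + 0) + M = M + M = 2*M)
-98*C(14) = -196*14 = -98*28 = -2744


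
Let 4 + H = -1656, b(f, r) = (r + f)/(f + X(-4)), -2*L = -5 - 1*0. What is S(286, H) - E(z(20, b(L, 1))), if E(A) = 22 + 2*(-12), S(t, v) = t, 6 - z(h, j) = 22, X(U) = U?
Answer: 288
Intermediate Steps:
L = 5/2 (L = -(-5 - 1*0)/2 = -(-5 + 0)/2 = -½*(-5) = 5/2 ≈ 2.5000)
b(f, r) = (f + r)/(-4 + f) (b(f, r) = (r + f)/(f - 4) = (f + r)/(-4 + f))
z(h, j) = -16 (z(h, j) = 6 - 1*22 = 6 - 22 = -16)
H = -1660 (H = -4 - 1656 = -1660)
E(A) = -2 (E(A) = 22 - 24 = -2)
S(286, H) - E(z(20, b(L, 1))) = 286 - 1*(-2) = 286 + 2 = 288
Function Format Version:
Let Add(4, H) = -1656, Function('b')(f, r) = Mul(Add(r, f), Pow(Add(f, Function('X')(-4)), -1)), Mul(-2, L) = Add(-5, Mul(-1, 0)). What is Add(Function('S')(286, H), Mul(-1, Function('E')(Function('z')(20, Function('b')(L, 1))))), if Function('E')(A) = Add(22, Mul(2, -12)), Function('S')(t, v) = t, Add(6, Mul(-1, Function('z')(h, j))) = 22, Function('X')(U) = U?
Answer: 288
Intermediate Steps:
L = Rational(5, 2) (L = Mul(Rational(-1, 2), Add(-5, Mul(-1, 0))) = Mul(Rational(-1, 2), Add(-5, 0)) = Mul(Rational(-1, 2), -5) = Rational(5, 2) ≈ 2.5000)
Function('b')(f, r) = Mul(Pow(Add(-4, f), -1), Add(f, r)) (Function('b')(f, r) = Mul(Add(r, f), Pow(Add(f, -4), -1)) = Mul(Add(f, r), Pow(Add(-4, f), -1)) = Mul(Pow(Add(-4, f), -1), Add(f, r)))
Function('z')(h, j) = -16 (Function('z')(h, j) = Add(6, Mul(-1, 22)) = Add(6, -22) = -16)
H = -1660 (H = Add(-4, -1656) = -1660)
Function('E')(A) = -2 (Function('E')(A) = Add(22, -24) = -2)
Add(Function('S')(286, H), Mul(-1, Function('E')(Function('z')(20, Function('b')(L, 1))))) = Add(286, Mul(-1, -2)) = Add(286, 2) = 288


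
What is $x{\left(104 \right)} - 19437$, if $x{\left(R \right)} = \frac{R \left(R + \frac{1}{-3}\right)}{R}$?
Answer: $- \frac{58000}{3} \approx -19333.0$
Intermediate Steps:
$x{\left(R \right)} = - \frac{1}{3} + R$ ($x{\left(R \right)} = \frac{R \left(R - \frac{1}{3}\right)}{R} = \frac{R \left(- \frac{1}{3} + R\right)}{R} = - \frac{1}{3} + R$)
$x{\left(104 \right)} - 19437 = \left(- \frac{1}{3} + 104\right) - 19437 = \frac{311}{3} - 19437 = - \frac{58000}{3}$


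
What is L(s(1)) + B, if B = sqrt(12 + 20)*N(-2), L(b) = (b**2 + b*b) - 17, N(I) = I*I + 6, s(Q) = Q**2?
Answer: -15 + 40*sqrt(2) ≈ 41.569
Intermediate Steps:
N(I) = 6 + I**2 (N(I) = I**2 + 6 = 6 + I**2)
L(b) = -17 + 2*b**2 (L(b) = (b**2 + b**2) - 17 = 2*b**2 - 17 = -17 + 2*b**2)
B = 40*sqrt(2) (B = sqrt(12 + 20)*(6 + (-2)**2) = sqrt(32)*(6 + 4) = (4*sqrt(2))*10 = 40*sqrt(2) ≈ 56.569)
L(s(1)) + B = (-17 + 2*(1**2)**2) + 40*sqrt(2) = (-17 + 2*1**2) + 40*sqrt(2) = (-17 + 2*1) + 40*sqrt(2) = (-17 + 2) + 40*sqrt(2) = -15 + 40*sqrt(2)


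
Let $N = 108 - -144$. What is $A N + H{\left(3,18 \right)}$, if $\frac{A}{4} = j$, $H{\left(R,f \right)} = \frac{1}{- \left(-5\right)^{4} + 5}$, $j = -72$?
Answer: $- \frac{44997121}{620} \approx -72576.0$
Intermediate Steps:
$N = 252$ ($N = 108 + 144 = 252$)
$H{\left(R,f \right)} = - \frac{1}{620}$ ($H{\left(R,f \right)} = \frac{1}{\left(-1\right) 625 + 5} = \frac{1}{-625 + 5} = \frac{1}{-620} = - \frac{1}{620}$)
$A = -288$ ($A = 4 \left(-72\right) = -288$)
$A N + H{\left(3,18 \right)} = \left(-288\right) 252 - \frac{1}{620} = -72576 - \frac{1}{620} = - \frac{44997121}{620}$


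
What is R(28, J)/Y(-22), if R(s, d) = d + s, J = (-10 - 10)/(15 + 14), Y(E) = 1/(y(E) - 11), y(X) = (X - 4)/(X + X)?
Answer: -8244/29 ≈ -284.28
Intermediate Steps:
y(X) = (-4 + X)/(2*X) (y(X) = (-4 + X)/((2*X)) = (-4 + X)*(1/(2*X)) = (-4 + X)/(2*X))
Y(E) = 1/(-11 + (-4 + E)/(2*E)) (Y(E) = 1/((-4 + E)/(2*E) - 11) = 1/(-11 + (-4 + E)/(2*E)))
J = -20/29 ≈ -0.68966
R(28, J)/Y(-22) = (-20/29 + 28)/((-2*(-22)/(4 + 21*(-22)))) = 792/(29*((-2*(-22)/(4 - 462)))) = 792/(29*((-2*(-22)/(-458)))) = 792/(29*((-2*(-22)*(-1/458)))) = 792/(29*(-22/229)) = (792/29)*(-229/22) = -8244/29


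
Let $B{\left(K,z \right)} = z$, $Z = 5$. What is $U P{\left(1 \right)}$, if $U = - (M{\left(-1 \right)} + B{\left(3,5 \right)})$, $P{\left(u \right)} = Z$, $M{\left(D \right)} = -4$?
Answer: $-5$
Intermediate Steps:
$P{\left(u \right)} = 5$
$U = -1$ ($U = - (-4 + 5) = \left(-1\right) 1 = -1$)
$U P{\left(1 \right)} = \left(-1\right) 5 = -5$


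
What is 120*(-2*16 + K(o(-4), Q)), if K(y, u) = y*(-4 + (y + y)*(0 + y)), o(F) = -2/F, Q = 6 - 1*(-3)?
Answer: -4050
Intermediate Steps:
Q = 9 (Q = 6 + 3 = 9)
K(y, u) = y*(-4 + 2*y²) (K(y, u) = y*(-4 + (2*y)*y) = y*(-4 + 2*y²))
120*(-2*16 + K(o(-4), Q)) = 120*(-2*16 + 2*(-2/(-4))*(-2 + (-2/(-4))²)) = 120*(-32 + 2*(-2*(-¼))*(-2 + (-2*(-¼))²)) = 120*(-32 + 2*(½)*(-2 + (½)²)) = 120*(-32 + 2*(½)*(-2 + ¼)) = 120*(-32 + 2*(½)*(-7/4)) = 120*(-32 - 7/4) = 120*(-135/4) = -4050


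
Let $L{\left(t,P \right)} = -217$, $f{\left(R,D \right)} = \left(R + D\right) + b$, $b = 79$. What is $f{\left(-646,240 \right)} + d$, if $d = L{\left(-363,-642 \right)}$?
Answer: $-544$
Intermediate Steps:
$f{\left(R,D \right)} = 79 + D + R$ ($f{\left(R,D \right)} = \left(R + D\right) + 79 = \left(D + R\right) + 79 = 79 + D + R$)
$d = -217$
$f{\left(-646,240 \right)} + d = \left(79 + 240 - 646\right) - 217 = -327 - 217 = -544$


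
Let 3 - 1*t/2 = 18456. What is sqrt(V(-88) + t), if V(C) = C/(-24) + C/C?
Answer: 4*I*sqrt(20757)/3 ≈ 192.1*I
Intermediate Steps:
t = -36906 (t = 6 - 2*18456 = 6 - 36912 = -36906)
V(C) = 1 - C/24 (V(C) = C*(-1/24) + 1 = -C/24 + 1 = 1 - C/24)
sqrt(V(-88) + t) = sqrt((1 - 1/24*(-88)) - 36906) = sqrt((1 + 11/3) - 36906) = sqrt(14/3 - 36906) = sqrt(-110704/3) = 4*I*sqrt(20757)/3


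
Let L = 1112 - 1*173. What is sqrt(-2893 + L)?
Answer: I*sqrt(1954) ≈ 44.204*I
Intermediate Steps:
L = 939 (L = 1112 - 173 = 939)
sqrt(-2893 + L) = sqrt(-2893 + 939) = sqrt(-1954) = I*sqrt(1954)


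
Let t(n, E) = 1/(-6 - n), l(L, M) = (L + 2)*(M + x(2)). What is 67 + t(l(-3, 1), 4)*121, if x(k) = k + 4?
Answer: 188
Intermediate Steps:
x(k) = 4 + k
l(L, M) = (2 + L)*(6 + M) (l(L, M) = (L + 2)*(M + (4 + 2)) = (2 + L)*(M + 6) = (2 + L)*(6 + M))
67 + t(l(-3, 1), 4)*121 = 67 - 1/(6 + (12 + 2*1 + 6*(-3) - 3*1))*121 = 67 - 1/(6 + (12 + 2 - 18 - 3))*121 = 67 - 1/(6 - 7)*121 = 67 - 1/(-1)*121 = 67 - 1*(-1)*121 = 67 + 1*121 = 67 + 121 = 188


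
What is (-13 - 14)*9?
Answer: -243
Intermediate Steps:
(-13 - 14)*9 = -27*9 = -243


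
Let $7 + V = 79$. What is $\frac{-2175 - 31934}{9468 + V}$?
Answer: $- \frac{34109}{9540} \approx -3.5754$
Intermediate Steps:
$V = 72$ ($V = -7 + 79 = 72$)
$\frac{-2175 - 31934}{9468 + V} = \frac{-2175 - 31934}{9468 + 72} = - \frac{34109}{9540}$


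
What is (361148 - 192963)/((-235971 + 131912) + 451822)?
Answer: 168185/347763 ≈ 0.48362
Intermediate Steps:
(361148 - 192963)/((-235971 + 131912) + 451822) = 168185/(-104059 + 451822) = 168185/347763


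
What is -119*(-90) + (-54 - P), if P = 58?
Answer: 10598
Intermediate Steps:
-119*(-90) + (-54 - P) = -119*(-90) + (-54 - 1*58) = 10710 + (-54 - 58) = 10710 - 112 = 10598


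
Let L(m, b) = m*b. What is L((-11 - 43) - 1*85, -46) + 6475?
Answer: 12869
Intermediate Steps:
L(m, b) = b*m
L((-11 - 43) - 1*85, -46) + 6475 = -46*((-11 - 43) - 1*85) + 6475 = -46*(-54 - 85) + 6475 = -46*(-139) + 6475 = 6394 + 6475 = 12869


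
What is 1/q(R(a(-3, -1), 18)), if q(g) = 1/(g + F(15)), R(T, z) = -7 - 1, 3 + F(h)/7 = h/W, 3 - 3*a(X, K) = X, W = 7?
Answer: -14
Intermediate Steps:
a(X, K) = 1 - X/3
F(h) = -21 + h (F(h) = -21 + 7*(h/7) = -21 + h)
R(T, z) = -8
q(g) = 1/(-6 + g) (q(g) = 1/(g + (-21 + 15)) = 1/(g - 6) = 1/(-6 + g))
1/q(R(a(-3, -1), 18)) = 1/(1/(-6 - 8)) = 1/(1/(-14)) = 1/(-1/14) = -14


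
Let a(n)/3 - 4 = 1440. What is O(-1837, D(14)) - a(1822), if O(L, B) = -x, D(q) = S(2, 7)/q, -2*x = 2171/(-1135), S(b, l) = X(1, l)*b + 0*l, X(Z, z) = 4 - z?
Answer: -9835811/2270 ≈ -4333.0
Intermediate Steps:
a(n) = 4332 (a(n) = 12 + 3*1440 = 12 + 4320 = 4332)
S(b, l) = b*(4 - l) (S(b, l) = (4 - l)*b + 0*l = b*(4 - l) + 0 = b*(4 - l))
x = 2171/2270 (x = -2171/(2*(-1135)) = -2171*(-1)/(2*1135) = -½*(-2171/1135) = 2171/2270 ≈ 0.95639)
D(q) = -6/q (D(q) = (2*(4 - 1*7))/q = (2*(4 - 7))/q = (2*(-3))/q = -6/q)
O(L, B) = -2171/2270 (O(L, B) = -1*2171/2270 = -2171/2270)
O(-1837, D(14)) - a(1822) = -2171/2270 - 1*4332 = -2171/2270 - 4332 = -9835811/2270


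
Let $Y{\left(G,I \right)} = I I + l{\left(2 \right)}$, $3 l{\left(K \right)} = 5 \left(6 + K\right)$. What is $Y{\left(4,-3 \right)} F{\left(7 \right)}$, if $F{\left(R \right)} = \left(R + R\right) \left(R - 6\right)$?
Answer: $\frac{938}{3} \approx 312.67$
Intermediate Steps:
$l{\left(K \right)} = 10 + \frac{5 K}{3}$ ($l{\left(K \right)} = \frac{5 \left(6 + K\right)}{3} = \frac{30 + 5 K}{3} = 10 + \frac{5 K}{3}$)
$F{\left(R \right)} = 2 R \left(-6 + R\right)$
$Y{\left(G,I \right)} = \frac{40}{3} + I^{2}$ ($Y{\left(G,I \right)} = I I + \left(10 + \frac{5}{3} \cdot 2\right) = I^{2} + \left(10 + \frac{10}{3}\right) = I^{2} + \frac{40}{3} = \frac{40}{3} + I^{2}$)
$Y{\left(4,-3 \right)} F{\left(7 \right)} = \left(\frac{40}{3} + \left(-3\right)^{2}\right) 2 \cdot 7 \left(-6 + 7\right) = \left(\frac{40}{3} + 9\right) 2 \cdot 7 \cdot 1 = \frac{67}{3} \cdot 14 = \frac{938}{3}$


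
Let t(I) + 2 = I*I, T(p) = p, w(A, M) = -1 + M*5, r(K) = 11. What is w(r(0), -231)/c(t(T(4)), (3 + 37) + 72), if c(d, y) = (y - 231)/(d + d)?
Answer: 272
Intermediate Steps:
w(A, M) = -1 + 5*M
t(I) = -2 + I**2 (t(I) = -2 + I*I = -2 + I**2)
c(d, y) = (-231 + y)/(2*d) (c(d, y) = (-231 + y)/((2*d)) = (-231 + y)*(1/(2*d)) = (-231 + y)/(2*d))
w(r(0), -231)/c(t(T(4)), (3 + 37) + 72) = (-1 + 5*(-231))/(((-231 + ((3 + 37) + 72))/(2*(-2 + 4**2)))) = (-1 - 1155)/(((-231 + (40 + 72))/(2*(-2 + 16)))) = -1156*28/(-231 + 112) = -1156/((1/2)*(1/14)*(-119)) = -1156/(-17/4) = -1156*(-4/17) = 272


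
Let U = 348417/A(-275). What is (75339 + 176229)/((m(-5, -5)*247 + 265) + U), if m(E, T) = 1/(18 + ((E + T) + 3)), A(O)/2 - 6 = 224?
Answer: 424311360/1762369 ≈ 240.76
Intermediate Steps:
A(O) = 460 (A(O) = 12 + 2*224 = 12 + 448 = 460)
m(E, T) = 1/(21 + E + T) (m(E, T) = 1/(18 + (3 + E + T)) = 1/(21 + E + T))
U = 348417/460 ≈ 757.43
(75339 + 176229)/((m(-5, -5)*247 + 265) + U) = (75339 + 176229)/((247/(21 - 5 - 5) + 265) + 348417/460) = 251568/((247/11 + 265) + 348417/460) = 251568/(3162/11 + 348417/460) = 251568/(5287107/5060) = 251568*(5060/5287107) = 424311360/1762369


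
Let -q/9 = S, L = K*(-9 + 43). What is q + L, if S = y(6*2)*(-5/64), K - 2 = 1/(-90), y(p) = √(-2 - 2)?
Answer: 3043/45 + 45*I/32 ≈ 67.622 + 1.4063*I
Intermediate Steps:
y(p) = 2*I (y(p) = √(-4) = 2*I)
K = 179/90 (K = 2 + 1/(-90) = 2 - 1/90 = 179/90 ≈ 1.9889)
S = -5*I/32 (S = (2*I)*(-5/64) = -5*I/32 ≈ -0.15625*I)
L = 3043/45 (L = 179*(-9 + 43)/90 = (179/90)*34 = 3043/45 ≈ 67.622)
q = 45*I/32 (q = -(-45)*I/32 = 45*I/32 ≈ 1.4063*I)
q + L = 45*I/32 + 3043/45 = 3043/45 + 45*I/32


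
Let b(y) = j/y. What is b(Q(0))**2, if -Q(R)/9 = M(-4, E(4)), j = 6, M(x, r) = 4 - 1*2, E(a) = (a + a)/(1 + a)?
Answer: 1/9 ≈ 0.11111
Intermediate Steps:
E(a) = 2*a/(1 + a) (E(a) = (2*a)/(1 + a) = 2*a/(1 + a))
M(x, r) = 2 (M(x, r) = 4 - 2 = 2)
Q(R) = -18 (Q(R) = -9*2 = -18)
b(y) = 6/y
b(Q(0))**2 = (6/(-18))**2 = (6*(-1/18))**2 = (-1/3)**2 = 1/9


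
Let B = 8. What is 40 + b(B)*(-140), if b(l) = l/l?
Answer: -100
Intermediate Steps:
b(l) = 1
40 + b(B)*(-140) = 40 + 1*(-140) = 40 - 140 = -100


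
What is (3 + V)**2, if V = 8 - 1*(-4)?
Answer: 225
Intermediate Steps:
V = 12 (V = 8 + 4 = 12)
(3 + V)**2 = (3 + 12)**2 = 15**2 = 225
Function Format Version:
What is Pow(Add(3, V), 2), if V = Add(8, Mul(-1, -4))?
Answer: 225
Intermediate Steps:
V = 12 (V = Add(8, 4) = 12)
Pow(Add(3, V), 2) = Pow(Add(3, 12), 2) = Pow(15, 2) = 225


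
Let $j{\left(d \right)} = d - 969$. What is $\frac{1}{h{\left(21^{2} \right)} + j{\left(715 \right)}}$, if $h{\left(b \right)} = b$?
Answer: $\frac{1}{187} \approx 0.0053476$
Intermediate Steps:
$j{\left(d \right)} = -969 + d$
$\frac{1}{h{\left(21^{2} \right)} + j{\left(715 \right)}} = \frac{1}{21^{2} + \left(-969 + 715\right)} = \frac{1}{441 - 254} = \frac{1}{187}$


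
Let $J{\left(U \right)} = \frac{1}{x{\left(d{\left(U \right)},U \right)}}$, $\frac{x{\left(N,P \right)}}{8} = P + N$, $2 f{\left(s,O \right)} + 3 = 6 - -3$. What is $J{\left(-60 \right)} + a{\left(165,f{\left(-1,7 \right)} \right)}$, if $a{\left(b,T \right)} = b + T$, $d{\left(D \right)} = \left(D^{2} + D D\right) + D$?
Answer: $\frac{9515521}{56640} \approx 168.0$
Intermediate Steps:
$d{\left(D \right)} = D + 2 D^{2}$ ($d{\left(D \right)} = \left(D^{2} + D^{2}\right) + D = 2 D^{2} + D = D + 2 D^{2}$)
$f{\left(s,O \right)} = 3$ ($f{\left(s,O \right)} = - \frac{3}{2} + \frac{6 - -3}{2} = - \frac{3}{2} + \frac{6 + 3}{2} = - \frac{3}{2} + \frac{1}{2} \cdot 9 = - \frac{3}{2} + \frac{9}{2} = 3$)
$x{\left(N,P \right)} = 8 N + 8 P$ ($x{\left(N,P \right)} = 8 \left(P + N\right) = 8 \left(N + P\right) = 8 N + 8 P$)
$J{\left(U \right)} = \frac{1}{8 U + 8 U \left(1 + 2 U\right)}$ ($J{\left(U \right)} = \frac{1}{8 U \left(1 + 2 U\right) + 8 U} = \frac{1}{8 U + 8 U \left(1 + 2 U\right)}$)
$a{\left(b,T \right)} = T + b$
$J{\left(-60 \right)} + a{\left(165,f{\left(-1,7 \right)} \right)} = \frac{1}{16 \left(-60\right) \left(1 - 60\right)} + \left(3 + 165\right) = \frac{1}{16} \left(- \frac{1}{60}\right) \frac{1}{-59} + 168 = \frac{1}{16} \left(- \frac{1}{60}\right) \left(- \frac{1}{59}\right) + 168 = \frac{1}{56640} + 168 = \frac{9515521}{56640}$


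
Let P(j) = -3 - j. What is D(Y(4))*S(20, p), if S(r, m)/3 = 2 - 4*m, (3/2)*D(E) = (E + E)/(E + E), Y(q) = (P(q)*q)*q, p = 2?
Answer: -12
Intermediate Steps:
Y(q) = q**2*(-3 - q) (Y(q) = ((-3 - q)*q)*q = (q*(-3 - q))*q = q**2*(-3 - q))
D(E) = 2/3 (D(E) = 2*((E + E)/(E + E))/3 = 2*((2*E)/((2*E)))/3 = 2*((2*E)*(1/(2*E)))/3 = (2/3)*1 = 2/3)
S(r, m) = 6 - 12*m (S(r, m) = 3*(2 - 4*m) = 6 - 12*m)
D(Y(4))*S(20, p) = 2*(6 - 12*2)/3 = 2*(6 - 24)/3 = (2/3)*(-18) = -12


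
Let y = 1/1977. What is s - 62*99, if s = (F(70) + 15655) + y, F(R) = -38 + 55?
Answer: 18848719/1977 ≈ 9534.0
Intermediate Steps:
F(R) = 17
y = 1/1977 ≈ 0.00050582
s = 30983545/1977 (s = (17 + 15655) + 1/1977 = 15672 + 1/1977 = 30983545/1977 ≈ 15672.)
s - 62*99 = 30983545/1977 - 62*99 = 30983545/1977 - 1*6138 = 30983545/1977 - 6138 = 18848719/1977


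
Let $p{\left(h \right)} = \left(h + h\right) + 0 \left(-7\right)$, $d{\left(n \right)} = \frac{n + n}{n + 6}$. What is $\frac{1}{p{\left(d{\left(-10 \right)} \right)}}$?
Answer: $\frac{1}{10} \approx 0.1$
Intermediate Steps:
$d{\left(n \right)} = \frac{2 n}{6 + n}$
$p{\left(h \right)} = 2 h$ ($p{\left(h \right)} = 2 h + 0 = 2 h$)
$\frac{1}{p{\left(d{\left(-10 \right)} \right)}} = \frac{1}{2 \cdot 2 \left(-10\right) \frac{1}{6 - 10}} = \frac{1}{2 \cdot 2 \left(-10\right) \frac{1}{-4}} = \frac{1}{2 \cdot 2 \left(-10\right) \left(- \frac{1}{4}\right)} = \frac{1}{2 \cdot 5} = \frac{1}{10}$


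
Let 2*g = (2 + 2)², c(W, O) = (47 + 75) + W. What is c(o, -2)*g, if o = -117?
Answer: 40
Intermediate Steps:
c(W, O) = 122 + W
g = 8 (g = (2 + 2)²/2 = (½)*4² = (½)*16 = 8)
c(o, -2)*g = (122 - 117)*8 = 5*8 = 40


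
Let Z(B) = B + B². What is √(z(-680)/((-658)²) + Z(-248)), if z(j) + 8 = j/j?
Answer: √26521642777/658 ≈ 247.50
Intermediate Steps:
z(j) = -7 (z(j) = -8 + j/j = -8 + 1 = -7)
√(z(-680)/((-658)²) + Z(-248)) = √(-7/((-658)²) - 248*(1 - 248)) = √(-7/432964 - 248*(-247)) = √(-7*1/432964 + 61256) = √(-1/61852 + 61256) = √(3788806111/61852) = √26521642777/658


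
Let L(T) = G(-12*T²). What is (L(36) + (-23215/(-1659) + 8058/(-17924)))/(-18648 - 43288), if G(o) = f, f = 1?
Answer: -216236677/920861846688 ≈ -0.00023482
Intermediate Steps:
G(o) = 1
L(T) = 1
(L(36) + (-23215/(-1659) + 8058/(-17924)))/(-18648 - 43288) = (1 + (-23215/(-1659) + 8058/(-17924)))/(-18648 - 43288) = (1 + (-23215*(-1/1659) + 8058*(-1/17924)))/(-61936) = (1 + (23215/1659 - 4029/8962))*(-1/61936) = (1 + 201368719/14867958)*(-1/61936) = (216236677/14867958)*(-1/61936) = -216236677/920861846688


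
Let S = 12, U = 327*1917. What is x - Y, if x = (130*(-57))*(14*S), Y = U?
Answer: -1871739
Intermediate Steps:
U = 626859
Y = 626859
x = -1244880 (x = (130*(-57))*(14*12) = -7410*168 = -1244880)
x - Y = -1244880 - 1*626859 = -1244880 - 626859 = -1871739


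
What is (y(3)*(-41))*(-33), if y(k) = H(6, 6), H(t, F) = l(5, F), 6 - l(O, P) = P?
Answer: 0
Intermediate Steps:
l(O, P) = 6 - P
H(t, F) = 6 - F
y(k) = 0 (y(k) = 6 - 1*6 = 6 - 6 = 0)
(y(3)*(-41))*(-33) = (0*(-41))*(-33) = 0*(-33) = 0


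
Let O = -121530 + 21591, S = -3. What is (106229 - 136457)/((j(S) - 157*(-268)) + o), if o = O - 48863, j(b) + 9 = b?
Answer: 15114/53369 ≈ 0.28320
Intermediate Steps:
j(b) = -9 + b
O = -99939
o = -148802 (o = -99939 - 48863 = -148802)
(106229 - 136457)/((j(S) - 157*(-268)) + o) = (106229 - 136457)/(((-9 - 3) - 157*(-268)) - 148802) = -30228/((-12 + 42076) - 148802) = -30228/(42064 - 148802) = -30228/(-106738) = -30228*(-1/106738) = 15114/53369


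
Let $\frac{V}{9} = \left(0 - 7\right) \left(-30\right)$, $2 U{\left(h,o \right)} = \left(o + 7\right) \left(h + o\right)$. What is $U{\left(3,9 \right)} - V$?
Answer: $-1794$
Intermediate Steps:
$U{\left(h,o \right)} = \frac{\left(7 + o\right) \left(h + o\right)}{2}$ ($U{\left(h,o \right)} = \frac{\left(o + 7\right) \left(h + o\right)}{2} = \frac{\left(7 + o\right) \left(h + o\right)}{2}$)
$V = 1890$ ($V = 9 \left(0 - 7\right) \left(-30\right) = 9 \left(\left(-7\right) \left(-30\right)\right) = 9 \cdot 210 = 1890$)
$U{\left(3,9 \right)} - V = \left(\frac{9^{2}}{2} + \frac{7}{2} \cdot 3 + \frac{7}{2} \cdot 9 + \frac{1}{2} \cdot 3 \cdot 9\right) - 1890 = \left(\frac{1}{2} \cdot 81 + \frac{21}{2} + \frac{63}{2} + \frac{27}{2}\right) - 1890 = \left(\frac{81}{2} + \frac{21}{2} + \frac{63}{2} + \frac{27}{2}\right) - 1890 = 96 - 1890 = -1794$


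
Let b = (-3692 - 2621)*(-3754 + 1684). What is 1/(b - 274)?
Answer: 1/13067636 ≈ 7.6525e-8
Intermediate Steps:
b = 13067910 (b = -6313*(-2070) = 13067910)
1/(b - 274) = 1/(13067910 - 274) = 1/13067636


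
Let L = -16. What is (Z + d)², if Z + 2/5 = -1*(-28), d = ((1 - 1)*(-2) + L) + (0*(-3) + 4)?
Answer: 6084/25 ≈ 243.36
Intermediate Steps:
d = -12 (d = ((1 - 1)*(-2) - 16) + (0*(-3) + 4) = (0*(-2) - 16) + (0 + 4) = (0 - 16) + 4 = -16 + 4 = -12)
Z = 138/5 (Z = -⅖ - 1*(-28) = -⅖ + 28 = 138/5 ≈ 27.600)
(Z + d)² = (138/5 - 12)² = (78/5)² = 6084/25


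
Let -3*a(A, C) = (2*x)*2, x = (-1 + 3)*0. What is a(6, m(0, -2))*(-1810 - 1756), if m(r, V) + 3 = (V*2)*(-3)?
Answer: 0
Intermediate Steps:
x = 0 (x = 2*0 = 0)
m(r, V) = -3 - 6*V (m(r, V) = -3 + (V*2)*(-3) = -3 + (2*V)*(-3) = -3 - 6*V)
a(A, C) = 0 (a(A, C) = -2*0*2/3 = -0*2 = -⅓*0 = 0)
a(6, m(0, -2))*(-1810 - 1756) = 0*(-1810 - 1756) = 0*(-3566) = 0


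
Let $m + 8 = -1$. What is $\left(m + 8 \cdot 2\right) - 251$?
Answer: $-244$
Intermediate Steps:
$m = -9$ ($m = -8 - 1 = -9$)
$\left(m + 8 \cdot 2\right) - 251 = \left(-9 + 8 \cdot 2\right) - 251 = \left(-9 + 16\right) - 251 = 7 - 251 = -244$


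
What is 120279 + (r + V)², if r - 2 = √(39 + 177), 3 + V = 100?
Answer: 130296 + 1188*√6 ≈ 1.3321e+5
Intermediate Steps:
V = 97 (V = -3 + 100 = 97)
r = 2 + 6*√6 (r = 2 + √(39 + 177) = 2 + √216 = 2 + 6*√6 ≈ 16.697)
120279 + (r + V)² = 120279 + ((2 + 6*√6) + 97)² = 120279 + (99 + 6*√6)²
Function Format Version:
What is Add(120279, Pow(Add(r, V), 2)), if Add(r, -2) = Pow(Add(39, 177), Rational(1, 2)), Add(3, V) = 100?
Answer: Add(130296, Mul(1188, Pow(6, Rational(1, 2)))) ≈ 1.3321e+5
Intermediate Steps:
V = 97 (V = Add(-3, 100) = 97)
r = Add(2, Mul(6, Pow(6, Rational(1, 2)))) (r = Add(2, Pow(Add(39, 177), Rational(1, 2))) = Add(2, Pow(216, Rational(1, 2))) = Add(2, Mul(6, Pow(6, Rational(1, 2)))) ≈ 16.697)
Add(120279, Pow(Add(r, V), 2)) = Add(120279, Pow(Add(Add(2, Mul(6, Pow(6, Rational(1, 2)))), 97), 2)) = Add(120279, Pow(Add(99, Mul(6, Pow(6, Rational(1, 2)))), 2))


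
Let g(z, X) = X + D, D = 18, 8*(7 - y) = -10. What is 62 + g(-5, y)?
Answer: 353/4 ≈ 88.250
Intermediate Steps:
y = 33/4 (y = 7 - ⅛*(-10) = 7 + 5/4 = 33/4 ≈ 8.2500)
g(z, X) = 18 + X (g(z, X) = X + 18 = 18 + X)
62 + g(-5, y) = 62 + (18 + 33/4) = 62 + 105/4 = 353/4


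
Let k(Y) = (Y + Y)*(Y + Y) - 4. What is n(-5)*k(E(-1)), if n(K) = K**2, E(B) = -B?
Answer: 0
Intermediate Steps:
k(Y) = -4 + 4*Y**2 (k(Y) = (2*Y)*(2*Y) - 4 = 4*Y**2 - 4 = -4 + 4*Y**2)
n(-5)*k(E(-1)) = (-5)**2*(-4 + 4*(-1*(-1))**2) = 25*(-4 + 4*1**2) = 25*(-4 + 4*1) = 25*(-4 + 4) = 25*0 = 0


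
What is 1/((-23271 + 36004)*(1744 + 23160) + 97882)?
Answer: 1/317200514 ≈ 3.1526e-9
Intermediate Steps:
1/((-23271 + 36004)*(1744 + 23160) + 97882) = 1/(12733*24904 + 97882) = 1/(317102632 + 97882) = 1/317200514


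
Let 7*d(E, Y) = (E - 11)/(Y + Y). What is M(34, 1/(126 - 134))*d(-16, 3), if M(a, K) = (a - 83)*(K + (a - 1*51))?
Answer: -8631/16 ≈ -539.44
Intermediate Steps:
d(E, Y) = (-11 + E)/(14*Y) (d(E, Y) = ((E - 11)/(Y + Y))/7 = ((-11 + E)/((2*Y)))/7 = ((-11 + E)*(1/(2*Y)))/7 = ((-11 + E)/(2*Y))/7 = (-11 + E)/(14*Y))
M(a, K) = (-83 + a)*(-51 + K + a) (M(a, K) = (-83 + a)*(K + (a - 51)) = (-83 + a)*(K + (-51 + a)) = (-83 + a)*(-51 + K + a))
M(34, 1/(126 - 134))*d(-16, 3) = (4233 + 34² - 134*34 - 83/(126 - 134) + 34/(126 - 134))*((1/14)*(-11 - 16)/3) = (4233 + 1156 - 4556 - 83/(-8) + 34/(-8))*((1/14)*(⅓)*(-27)) = (4233 + 1156 - 4556 - 83*(-⅛) - ⅛*34)*(-9/14) = (4233 + 1156 - 4556 + 83/8 - 17/4)*(-9/14) = (6713/8)*(-9/14) = -8631/16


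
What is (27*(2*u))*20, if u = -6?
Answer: -6480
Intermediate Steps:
(27*(2*u))*20 = (27*(2*(-6)))*20 = (27*(-12))*20 = -324*20 = -6480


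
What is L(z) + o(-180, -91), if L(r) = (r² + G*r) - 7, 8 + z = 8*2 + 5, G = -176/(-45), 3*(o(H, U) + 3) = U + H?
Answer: 5378/45 ≈ 119.51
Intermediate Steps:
o(H, U) = -3 + H/3 + U/3 (o(H, U) = -3 + (U + H)/3 = -3 + (H + U)/3 = -3 + (H/3 + U/3) = -3 + H/3 + U/3)
G = 176/45 (G = -176*(-1/45) = 176/45 ≈ 3.9111)
z = 13 (z = -8 + (8*2 + 5) = -8 + (16 + 5) = -8 + 21 = 13)
L(r) = -7 + r² + 176*r/45 (L(r) = (r² + 176*r/45) - 7 = -7 + r² + 176*r/45)
L(z) + o(-180, -91) = (-7 + 13² + (176/45)*13) + (-3 + (⅓)*(-180) + (⅓)*(-91)) = (-7 + 169 + 2288/45) + (-3 - 60 - 91/3) = 9578/45 - 280/3 = 5378/45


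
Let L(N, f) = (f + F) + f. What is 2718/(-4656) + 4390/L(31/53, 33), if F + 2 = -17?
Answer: 3385349/36472 ≈ 92.820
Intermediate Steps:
F = -19 (F = -2 - 17 = -19)
L(N, f) = -19 + 2*f (L(N, f) = (f - 19) + f = (-19 + f) + f = -19 + 2*f)
2718/(-4656) + 4390/L(31/53, 33) = 2718/(-4656) + 4390/(-19 + 2*33) = 2718*(-1/4656) + 4390/(-19 + 66) = -453/776 + 4390/47 = 3385349/36472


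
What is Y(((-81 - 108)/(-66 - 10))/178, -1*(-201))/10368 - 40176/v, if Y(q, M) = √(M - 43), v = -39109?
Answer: 40176/39109 + √158/10368 ≈ 1.0285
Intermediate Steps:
Y(q, M) = √(-43 + M)
Y(((-81 - 108)/(-66 - 10))/178, -1*(-201))/10368 - 40176/v = √(-43 - 1*(-201))/10368 - 40176/(-39109) = √(-43 + 201)*(1/10368) - 40176*(-1/39109) = √158*(1/10368) + 40176/39109 = √158/10368 + 40176/39109 = 40176/39109 + √158/10368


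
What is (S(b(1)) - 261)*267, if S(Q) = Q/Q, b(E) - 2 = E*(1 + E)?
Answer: -69420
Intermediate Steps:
b(E) = 2 + E*(1 + E)
S(Q) = 1
(S(b(1)) - 261)*267 = (1 - 261)*267 = -260*267 = -69420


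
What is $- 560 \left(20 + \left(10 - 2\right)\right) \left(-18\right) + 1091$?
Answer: $283331$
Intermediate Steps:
$- 560 \left(20 + \left(10 - 2\right)\right) \left(-18\right) + 1091 = - 560 \left(20 + 8\right) \left(-18\right) + 1091 = - 560 \cdot 28 \left(-18\right) + 1091 = \left(-560\right) \left(-504\right) + 1091 = 282240 + 1091 = 283331$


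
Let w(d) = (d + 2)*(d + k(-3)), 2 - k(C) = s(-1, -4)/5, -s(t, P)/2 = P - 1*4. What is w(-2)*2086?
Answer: 0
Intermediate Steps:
s(t, P) = 8 - 2*P (s(t, P) = -2*(P - 1*4) = -2*(P - 4) = -2*(-4 + P) = 8 - 2*P)
k(C) = -6/5 (k(C) = 2 - (8 - 2*(-4))/5 = 2 - (8 + 8)/5 = 2 - 16/5 = -6/5)
w(d) = (2 + d)*(-6/5 + d) (w(d) = (d + 2)*(d - 6/5) = (2 + d)*(-6/5 + d))
w(-2)*2086 = (-12/5 + (-2)**2 + (4/5)*(-2))*2086 = (-12/5 + 4 - 8/5)*2086 = 0*2086 = 0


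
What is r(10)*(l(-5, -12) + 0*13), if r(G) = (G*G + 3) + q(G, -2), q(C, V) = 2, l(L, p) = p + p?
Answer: -2520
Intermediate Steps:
l(L, p) = 2*p
r(G) = 5 + G² (r(G) = (G*G + 3) + 2 = (G² + 3) + 2 = (3 + G²) + 2 = 5 + G²)
r(10)*(l(-5, -12) + 0*13) = (5 + 10²)*(2*(-12) + 0*13) = (5 + 100)*(-24 + 0) = 105*(-24) = -2520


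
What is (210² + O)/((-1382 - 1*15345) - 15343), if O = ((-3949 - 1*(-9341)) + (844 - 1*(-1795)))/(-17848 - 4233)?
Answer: -324588023/236045890 ≈ -1.3751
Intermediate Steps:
O = -8031/22081 (O = ((-3949 + 9341) + (844 + 1795))/(-22081) = (5392 + 2639)*(-1/22081) = 8031*(-1/22081) = -8031/22081 ≈ -0.36371)
(210² + O)/((-1382 - 1*15345) - 15343) = (210² - 8031/22081)/((-1382 - 1*15345) - 15343) = (44100 - 8031/22081)/((-1382 - 15345) - 15343) = 973764069/(22081*(-16727 - 15343)) = (973764069/22081)/(-32070) = (973764069/22081)*(-1/32070) = -324588023/236045890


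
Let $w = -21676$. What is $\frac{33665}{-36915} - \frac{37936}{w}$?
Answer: $\frac{33534245}{40008477} \approx 0.83818$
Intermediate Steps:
$\frac{33665}{-36915} - \frac{37936}{w} = \frac{33665}{-36915} - \frac{37936}{-21676} = 33665 \left(- \frac{1}{36915}\right) - - \frac{9484}{5419} = - \frac{6733}{7383} + \frac{9484}{5419} = \frac{33534245}{40008477}$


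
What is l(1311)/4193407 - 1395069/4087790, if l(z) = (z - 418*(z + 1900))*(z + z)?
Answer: -14377725531742143/17141767200530 ≈ -838.75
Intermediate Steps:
l(z) = 2*z*(-794200 - 417*z) (l(z) = (z - 418*(1900 + z))*(2*z) = (z + (-794200 - 418*z))*(2*z) = (-794200 - 417*z)*(2*z) = 2*z*(-794200 - 417*z))
l(1311)/4193407 - 1395069/4087790 = -2*1311*(794200 + 417*1311)/4193407 - 1395069/4087790 = -2*1311*(794200 + 546687)*(1/4193407) - 1395069*1/4087790 = -2*1311*1340887*(1/4193407) - 1395069/4087790 = -3515805714*1/4193407 - 1395069/4087790 = -3515805714/4193407 - 1395069/4087790 = -14377725531742143/17141767200530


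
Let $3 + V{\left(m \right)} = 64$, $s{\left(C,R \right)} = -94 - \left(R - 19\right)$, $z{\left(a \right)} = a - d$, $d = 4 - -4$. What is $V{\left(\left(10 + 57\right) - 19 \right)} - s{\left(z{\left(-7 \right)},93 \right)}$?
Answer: $229$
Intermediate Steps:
$d = 8$ ($d = 4 + 4 = 8$)
$z{\left(a \right)} = -8 + a$ ($z{\left(a \right)} = a - 8 = -8 + a$)
$s{\left(C,R \right)} = -75 - R$ ($s{\left(C,R \right)} = -94 - \left(R - 19\right) = -94 - \left(-19 + R\right) = -75 - R$)
$V{\left(m \right)} = 61$ ($V{\left(m \right)} = -3 + 64 = 61$)
$V{\left(\left(10 + 57\right) - 19 \right)} - s{\left(z{\left(-7 \right)},93 \right)} = 61 - \left(-75 - 93\right) = 61 - -168 = 61 + 168 = 229$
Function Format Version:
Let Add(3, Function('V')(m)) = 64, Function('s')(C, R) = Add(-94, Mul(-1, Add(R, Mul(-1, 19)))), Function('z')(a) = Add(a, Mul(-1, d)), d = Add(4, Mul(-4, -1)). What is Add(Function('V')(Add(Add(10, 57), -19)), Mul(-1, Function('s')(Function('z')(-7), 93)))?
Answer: 229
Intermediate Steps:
d = 8 (d = Add(4, 4) = 8)
Function('z')(a) = Add(-8, a) (Function('z')(a) = Add(a, Mul(-1, 8)) = Add(a, -8) = Add(-8, a))
Function('s')(C, R) = Add(-75, Mul(-1, R)) (Function('s')(C, R) = Add(-94, Mul(-1, Add(R, -19))) = Add(-94, Mul(-1, Add(-19, R))) = Add(-94, Add(19, Mul(-1, R))) = Add(-75, Mul(-1, R)))
Function('V')(m) = 61 (Function('V')(m) = Add(-3, 64) = 61)
Add(Function('V')(Add(Add(10, 57), -19)), Mul(-1, Function('s')(Function('z')(-7), 93))) = Add(61, Mul(-1, Add(-75, Mul(-1, 93)))) = Add(61, Mul(-1, Add(-75, -93))) = Add(61, Mul(-1, -168)) = Add(61, 168) = 229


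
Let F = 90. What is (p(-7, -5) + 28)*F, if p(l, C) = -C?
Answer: 2970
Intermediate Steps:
(p(-7, -5) + 28)*F = (-1*(-5) + 28)*90 = (5 + 28)*90 = 33*90 = 2970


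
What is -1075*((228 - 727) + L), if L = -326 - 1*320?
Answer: 1230875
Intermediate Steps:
L = -646 (L = -326 - 320 = -646)
-1075*((228 - 727) + L) = -1075*((228 - 727) - 646) = -1075*(-499 - 646) = -1075*(-1145) = 1230875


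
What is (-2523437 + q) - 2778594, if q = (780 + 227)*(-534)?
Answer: -5839769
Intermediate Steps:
q = -537738 (q = 1007*(-534) = -537738)
(-2523437 + q) - 2778594 = (-2523437 - 537738) - 2778594 = -3061175 - 2778594 = -5839769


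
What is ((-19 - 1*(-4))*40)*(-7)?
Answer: 4200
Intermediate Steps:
((-19 - 1*(-4))*40)*(-7) = ((-19 + 4)*40)*(-7) = -15*40*(-7) = -600*(-7) = 4200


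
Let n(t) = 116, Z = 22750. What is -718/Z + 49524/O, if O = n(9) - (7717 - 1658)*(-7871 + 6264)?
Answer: -977407337/36919189125 ≈ -0.026474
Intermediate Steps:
O = 9736929 (O = 116 - (7717 - 1658)*(-7871 + 6264) = 116 - 6059*(-1607) = 116 - 1*(-9736813) = 116 + 9736813 = 9736929)
-718/Z + 49524/O = -718/22750 + 49524/9736929 = -718*1/22750 + 49524*(1/9736929) = -359/11375 + 16508/3245643 = -977407337/36919189125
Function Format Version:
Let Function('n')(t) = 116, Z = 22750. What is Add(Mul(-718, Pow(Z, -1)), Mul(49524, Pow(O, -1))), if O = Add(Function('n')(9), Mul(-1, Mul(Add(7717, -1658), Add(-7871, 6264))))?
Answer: Rational(-977407337, 36919189125) ≈ -0.026474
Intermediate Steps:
O = 9736929 (O = Add(116, Mul(-1, Mul(Add(7717, -1658), Add(-7871, 6264)))) = Add(116, Mul(-1, Mul(6059, -1607))) = Add(116, Mul(-1, -9736813)) = Add(116, 9736813) = 9736929)
Add(Mul(-718, Pow(Z, -1)), Mul(49524, Pow(O, -1))) = Add(Mul(-718, Pow(22750, -1)), Mul(49524, Pow(9736929, -1))) = Add(Mul(-718, Rational(1, 22750)), Mul(49524, Rational(1, 9736929))) = Add(Rational(-359, 11375), Rational(16508, 3245643)) = Rational(-977407337, 36919189125)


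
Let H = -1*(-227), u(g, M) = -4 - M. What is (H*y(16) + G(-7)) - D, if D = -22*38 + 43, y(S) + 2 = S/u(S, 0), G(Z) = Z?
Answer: -576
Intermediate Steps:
H = 227
y(S) = -2 - S/4 (y(S) = -2 + S/(-4 - 1*0) = -2 + S/(-4 + 0) = -2 + S/(-4) = -2 + S*(-¼) = -2 - S/4)
D = -793 (D = -11*76 + 43 = -836 + 43 = -793)
(H*y(16) + G(-7)) - D = (227*(-2 - ¼*16) - 7) - 1*(-793) = (227*(-2 - 4) - 7) + 793 = (227*(-6) - 7) + 793 = (-1362 - 7) + 793 = -1369 + 793 = -576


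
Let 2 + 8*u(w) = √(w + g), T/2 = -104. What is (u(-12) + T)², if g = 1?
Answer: (1666 - I*√11)²/64 ≈ 43368.0 - 172.67*I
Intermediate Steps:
T = -208 (T = 2*(-104) = -208)
u(w) = -¼ + √(1 + w)/8 (u(w) = -¼ + √(w + 1)/8 = -¼ + √(1 + w)/8)
(u(-12) + T)² = ((-¼ + √(1 - 12)/8) - 208)² = ((-¼ + √(-11)/8) - 208)² = ((-¼ + (I*√11)/8) - 208)² = ((-¼ + I*√11/8) - 208)² = (-833/4 + I*√11/8)²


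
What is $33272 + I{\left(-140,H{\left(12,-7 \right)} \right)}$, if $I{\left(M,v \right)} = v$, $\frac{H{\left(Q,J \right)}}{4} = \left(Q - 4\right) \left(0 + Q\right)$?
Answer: $33656$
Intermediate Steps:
$H{\left(Q,J \right)} = 4 Q \left(-4 + Q\right)$ ($H{\left(Q,J \right)} = 4 \left(Q - 4\right) \left(0 + Q\right) = 4 \left(-4 + Q\right) Q = 4 Q \left(-4 + Q\right)$)
$33272 + I{\left(-140,H{\left(12,-7 \right)} \right)} = 33272 + 4 \cdot 12 \left(-4 + 12\right) = 33272 + 4 \cdot 12 \cdot 8 = 33272 + 384 = 33656$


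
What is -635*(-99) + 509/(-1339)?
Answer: 84175726/1339 ≈ 62865.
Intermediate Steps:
-635*(-99) + 509/(-1339) = 62865 + 509*(-1/1339) = 62865 - 509/1339 = 84175726/1339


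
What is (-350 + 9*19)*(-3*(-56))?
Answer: -30072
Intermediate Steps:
(-350 + 9*19)*(-3*(-56)) = (-350 + 171)*168 = -179*168 = -30072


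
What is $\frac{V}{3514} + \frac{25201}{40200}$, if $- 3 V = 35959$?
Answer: $- \frac{28092449}{10090200} \approx -2.7841$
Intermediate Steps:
$V = - \frac{35959}{3}$ ($V = \left(- \frac{1}{3}\right) 35959 = - \frac{35959}{3} \approx -11986.0$)
$\frac{V}{3514} + \frac{25201}{40200} = - \frac{35959}{3 \cdot 3514} + \frac{25201}{40200} = \left(- \frac{35959}{3}\right) \frac{1}{3514} + 25201 \cdot \frac{1}{40200} = - \frac{5137}{1506} + \frac{25201}{40200} = - \frac{28092449}{10090200}$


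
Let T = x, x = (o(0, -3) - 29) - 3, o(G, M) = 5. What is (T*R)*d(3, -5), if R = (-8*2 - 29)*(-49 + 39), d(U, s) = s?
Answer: 60750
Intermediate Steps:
R = 450 (R = (-16 - 29)*(-10) = -45*(-10) = 450)
x = -27 (x = (5 - 29) - 3 = -24 - 3 = -27)
T = -27
(T*R)*d(3, -5) = -27*450*(-5) = -12150*(-5) = 60750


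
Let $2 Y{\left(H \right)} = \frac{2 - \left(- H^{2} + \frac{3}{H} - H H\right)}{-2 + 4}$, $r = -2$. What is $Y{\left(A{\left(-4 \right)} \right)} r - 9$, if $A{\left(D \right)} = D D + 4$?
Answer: $- \frac{16397}{40} \approx -409.92$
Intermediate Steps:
$A{\left(D \right)} = 4 + D^{2}$ ($A{\left(D \right)} = D^{2} + 4 = 4 + D^{2}$)
$Y{\left(H \right)} = \frac{1}{2} + \frac{H^{2}}{2} - \frac{3}{4 H}$ ($Y{\left(H \right)} = \frac{\left(2 - \left(- H^{2} + \frac{3}{H} - H H\right)\right) \frac{1}{-2 + 4}}{2} = \frac{\left(2 + \left(\left(H^{2} + H^{2}\right) - \frac{3}{H}\right)\right) \frac{1}{2}}{2} = \frac{\left(2 + \left(2 H^{2} - \frac{3}{H}\right)\right) \frac{1}{2}}{2} = \frac{\left(2 + \left(- \frac{3}{H} + 2 H^{2}\right)\right) \frac{1}{2}}{2} = \frac{\left(2 - \frac{3}{H} + 2 H^{2}\right) \frac{1}{2}}{2} = \frac{1 + H^{2} - \frac{3}{2 H}}{2} = \frac{1}{2} + \frac{H^{2}}{2} - \frac{3}{4 H}$)
$Y{\left(A{\left(-4 \right)} \right)} r - 9 = \frac{-3 + 2 \left(4 + \left(-4\right)^{2}\right) \left(1 + \left(4 + \left(-4\right)^{2}\right)^{2}\right)}{4 \left(4 + \left(-4\right)^{2}\right)} \left(-2\right) - 9 = \frac{-3 + 2 \left(4 + 16\right) \left(1 + \left(4 + 16\right)^{2}\right)}{4 \left(4 + 16\right)} \left(-2\right) - 9 = \frac{-3 + 2 \cdot 20 \left(1 + 20^{2}\right)}{4 \cdot 20} \left(-2\right) - 9 = \frac{1}{4} \cdot \frac{1}{20} \left(-3 + 2 \cdot 20 \left(1 + 400\right)\right) \left(-2\right) - 9 = \frac{1}{4} \cdot \frac{1}{20} \left(-3 + 2 \cdot 20 \cdot 401\right) \left(-2\right) - 9 = \frac{1}{4} \cdot \frac{1}{20} \left(-3 + 16040\right) \left(-2\right) - 9 = \frac{1}{4} \cdot \frac{1}{20} \cdot 16037 \left(-2\right) - 9 = \frac{16037}{80} \left(-2\right) - 9 = - \frac{16037}{40} - 9 = - \frac{16397}{40}$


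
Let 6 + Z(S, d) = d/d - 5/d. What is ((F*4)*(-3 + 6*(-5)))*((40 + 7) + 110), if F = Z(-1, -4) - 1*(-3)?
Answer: 15543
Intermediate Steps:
Z(S, d) = -5 - 5/d (Z(S, d) = -6 + (d/d - 5/d) = -6 + (1 - 5/d) = -5 - 5/d)
F = -3/4 (F = (-5 - 5/(-4)) - 1*(-3) = (-5 - 5*(-1/4)) + 3 = (-5 + 5/4) + 3 = -15/4 + 3 = -3/4 ≈ -0.75000)
((F*4)*(-3 + 6*(-5)))*((40 + 7) + 110) = ((-3/4*4)*(-3 + 6*(-5)))*((40 + 7) + 110) = (-3*(-3 - 30))*(47 + 110) = -3*(-33)*157 = 99*157 = 15543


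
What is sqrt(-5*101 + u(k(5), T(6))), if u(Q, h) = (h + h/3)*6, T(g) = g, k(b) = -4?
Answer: I*sqrt(457) ≈ 21.378*I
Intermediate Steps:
u(Q, h) = 8*h (u(Q, h) = (h + h*(1/3))*6 = (h + h/3)*6 = (4*h/3)*6 = 8*h)
sqrt(-5*101 + u(k(5), T(6))) = sqrt(-5*101 + 8*6) = sqrt(-505 + 48) = sqrt(-457) = I*sqrt(457)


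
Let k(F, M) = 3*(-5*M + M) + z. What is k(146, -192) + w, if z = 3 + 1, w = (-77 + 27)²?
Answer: 4808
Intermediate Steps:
w = 2500 (w = (-50)² = 2500)
z = 4
k(F, M) = 4 - 12*M (k(F, M) = 3*(-5*M + M) + 4 = 3*(-4*M) + 4 = -12*M + 4 = 4 - 12*M)
k(146, -192) + w = (4 - 12*(-192)) + 2500 = (4 + 2304) + 2500 = 2308 + 2500 = 4808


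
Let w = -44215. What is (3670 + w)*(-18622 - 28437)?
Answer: 1908007155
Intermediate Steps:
(3670 + w)*(-18622 - 28437) = (3670 - 44215)*(-18622 - 28437) = -40545*(-47059) = 1908007155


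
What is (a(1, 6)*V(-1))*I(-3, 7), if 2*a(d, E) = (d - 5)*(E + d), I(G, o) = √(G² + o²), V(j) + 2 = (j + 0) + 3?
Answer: 0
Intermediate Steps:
V(j) = 1 + j (V(j) = -2 + ((j + 0) + 3) = -2 + (j + 3) = -2 + (3 + j) = 1 + j)
a(d, E) = (-5 + d)*(E + d)/2 (a(d, E) = ((d - 5)*(E + d))/2 = ((-5 + d)*(E + d))/2 = (-5 + d)*(E + d)/2)
(a(1, 6)*V(-1))*I(-3, 7) = (((½)*1² - 5/2*6 - 5/2*1 + (½)*6*1)*(1 - 1))*√((-3)² + 7²) = (((½)*1 - 15 - 5/2 + 3)*0)*√(9 + 49) = ((½ - 15 - 5/2 + 3)*0)*√58 = (-14*0)*√58 = 0*√58 = 0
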